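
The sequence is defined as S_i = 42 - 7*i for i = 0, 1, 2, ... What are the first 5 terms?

This is an arithmetic sequence.
i=0: S_0 = 42 + -7*0 = 42
i=1: S_1 = 42 + -7*1 = 35
i=2: S_2 = 42 + -7*2 = 28
i=3: S_3 = 42 + -7*3 = 21
i=4: S_4 = 42 + -7*4 = 14
The first 5 terms are: [42, 35, 28, 21, 14]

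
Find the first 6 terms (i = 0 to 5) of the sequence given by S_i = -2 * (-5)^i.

This is a geometric sequence.
i=0: S_0 = -2 * (-5)^0 = -2
i=1: S_1 = -2 * (-5)^1 = 10
i=2: S_2 = -2 * (-5)^2 = -50
i=3: S_3 = -2 * (-5)^3 = 250
i=4: S_4 = -2 * (-5)^4 = -1250
i=5: S_5 = -2 * (-5)^5 = 6250
The first 6 terms are: [-2, 10, -50, 250, -1250, 6250]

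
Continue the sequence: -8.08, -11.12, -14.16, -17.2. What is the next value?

Differences: -11.12 - -8.08 = -3.04
This is an arithmetic sequence with common difference d = -3.04.
Next term = -17.2 + -3.04 = -20.24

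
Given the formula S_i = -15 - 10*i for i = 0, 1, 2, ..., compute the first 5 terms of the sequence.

This is an arithmetic sequence.
i=0: S_0 = -15 + -10*0 = -15
i=1: S_1 = -15 + -10*1 = -25
i=2: S_2 = -15 + -10*2 = -35
i=3: S_3 = -15 + -10*3 = -45
i=4: S_4 = -15 + -10*4 = -55
The first 5 terms are: [-15, -25, -35, -45, -55]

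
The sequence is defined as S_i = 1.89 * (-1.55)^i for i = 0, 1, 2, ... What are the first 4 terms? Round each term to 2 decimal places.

This is a geometric sequence.
i=0: S_0 = 1.89 * (-1.55)^0 = 1.89
i=1: S_1 = 1.89 * (-1.55)^1 ≈ -2.93
i=2: S_2 = 1.89 * (-1.55)^2 ≈ 4.54
i=3: S_3 = 1.89 * (-1.55)^3 ≈ -7.04
The first 4 terms are: [1.89, -2.93, 4.54, -7.04]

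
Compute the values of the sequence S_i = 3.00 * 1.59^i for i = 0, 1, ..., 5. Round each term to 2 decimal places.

This is a geometric sequence.
i=0: S_0 = 3.0 * 1.59^0 = 3.0
i=1: S_1 = 3.0 * 1.59^1 = 4.77
i=2: S_2 = 3.0 * 1.59^2 ≈ 7.58
i=3: S_3 = 3.0 * 1.59^3 ≈ 12.06
i=4: S_4 = 3.0 * 1.59^4 ≈ 19.17
i=5: S_5 = 3.0 * 1.59^5 ≈ 30.49
The first 6 terms are: [3.0, 4.77, 7.58, 12.06, 19.17, 30.49]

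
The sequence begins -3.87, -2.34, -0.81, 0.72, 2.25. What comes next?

Differences: -2.34 - -3.87 = 1.53
This is an arithmetic sequence with common difference d = 1.53.
Next term = 2.25 + 1.53 = 3.78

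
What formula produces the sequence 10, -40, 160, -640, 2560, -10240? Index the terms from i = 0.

Check ratios: -40 / 10 = -4.0
Common ratio r = -4.
First term a = 10.
Formula: S_i = 10 * (-4)^i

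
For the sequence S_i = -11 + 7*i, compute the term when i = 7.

S_7 = -11 + 7*7 = -11 + 49 = 38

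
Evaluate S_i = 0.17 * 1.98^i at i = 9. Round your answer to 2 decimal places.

S_9 = 0.17 * 1.98^9 ≈ 0.17 * 467.7208 ≈ 79.51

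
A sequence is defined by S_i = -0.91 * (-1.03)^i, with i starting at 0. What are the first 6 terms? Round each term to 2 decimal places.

This is a geometric sequence.
i=0: S_0 = -0.91 * (-1.03)^0 = -0.91
i=1: S_1 = -0.91 * (-1.03)^1 ≈ 0.94
i=2: S_2 = -0.91 * (-1.03)^2 ≈ -0.97
i=3: S_3 = -0.91 * (-1.03)^3 ≈ 0.99
i=4: S_4 = -0.91 * (-1.03)^4 ≈ -1.02
i=5: S_5 = -0.91 * (-1.03)^5 ≈ 1.05
The first 6 terms are: [-0.91, 0.94, -0.97, 0.99, -1.02, 1.05]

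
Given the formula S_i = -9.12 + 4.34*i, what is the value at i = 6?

S_6 = -9.12 + 4.34*6 = -9.12 + 26.04 = 16.92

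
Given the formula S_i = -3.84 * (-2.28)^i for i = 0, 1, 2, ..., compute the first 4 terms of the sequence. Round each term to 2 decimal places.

This is a geometric sequence.
i=0: S_0 = -3.84 * (-2.28)^0 = -3.84
i=1: S_1 = -3.84 * (-2.28)^1 ≈ 8.76
i=2: S_2 = -3.84 * (-2.28)^2 ≈ -19.96
i=3: S_3 = -3.84 * (-2.28)^3 ≈ 45.51
The first 4 terms are: [-3.84, 8.76, -19.96, 45.51]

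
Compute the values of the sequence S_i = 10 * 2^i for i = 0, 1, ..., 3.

This is a geometric sequence.
i=0: S_0 = 10 * 2^0 = 10
i=1: S_1 = 10 * 2^1 = 20
i=2: S_2 = 10 * 2^2 = 40
i=3: S_3 = 10 * 2^3 = 80
The first 4 terms are: [10, 20, 40, 80]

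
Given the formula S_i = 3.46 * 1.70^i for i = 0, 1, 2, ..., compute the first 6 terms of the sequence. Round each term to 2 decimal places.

This is a geometric sequence.
i=0: S_0 = 3.46 * 1.7^0 = 3.46
i=1: S_1 = 3.46 * 1.7^1 ≈ 5.88
i=2: S_2 = 3.46 * 1.7^2 ≈ 10.0
i=3: S_3 = 3.46 * 1.7^3 ≈ 17.0
i=4: S_4 = 3.46 * 1.7^4 ≈ 28.9
i=5: S_5 = 3.46 * 1.7^5 ≈ 49.13
The first 6 terms are: [3.46, 5.88, 10.0, 17.0, 28.9, 49.13]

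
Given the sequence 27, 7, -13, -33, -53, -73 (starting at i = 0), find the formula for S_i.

Check differences: 7 - 27 = -20
-13 - 7 = -20
Common difference d = -20.
First term a = 27.
Formula: S_i = 27 - 20*i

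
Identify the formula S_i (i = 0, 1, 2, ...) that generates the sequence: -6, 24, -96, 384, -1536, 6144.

Check ratios: 24 / -6 = -4.0
Common ratio r = -4.
First term a = -6.
Formula: S_i = -6 * (-4)^i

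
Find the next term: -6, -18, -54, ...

Ratios: -18 / -6 = 3.0
This is a geometric sequence with common ratio r = 3.
Next term = -54 * 3 = -162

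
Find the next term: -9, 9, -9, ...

Ratios: 9 / -9 = -1.0
This is a geometric sequence with common ratio r = -1.
Next term = -9 * -1 = 9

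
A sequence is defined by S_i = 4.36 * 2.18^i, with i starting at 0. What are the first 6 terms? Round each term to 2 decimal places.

This is a geometric sequence.
i=0: S_0 = 4.36 * 2.18^0 = 4.36
i=1: S_1 = 4.36 * 2.18^1 ≈ 9.5
i=2: S_2 = 4.36 * 2.18^2 ≈ 20.72
i=3: S_3 = 4.36 * 2.18^3 ≈ 45.17
i=4: S_4 = 4.36 * 2.18^4 ≈ 98.47
i=5: S_5 = 4.36 * 2.18^5 ≈ 214.67
The first 6 terms are: [4.36, 9.5, 20.72, 45.17, 98.47, 214.67]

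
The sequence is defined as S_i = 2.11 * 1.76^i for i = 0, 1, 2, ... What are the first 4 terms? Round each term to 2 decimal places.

This is a geometric sequence.
i=0: S_0 = 2.11 * 1.76^0 = 2.11
i=1: S_1 = 2.11 * 1.76^1 ≈ 3.71
i=2: S_2 = 2.11 * 1.76^2 ≈ 6.54
i=3: S_3 = 2.11 * 1.76^3 ≈ 11.5
The first 4 terms are: [2.11, 3.71, 6.54, 11.5]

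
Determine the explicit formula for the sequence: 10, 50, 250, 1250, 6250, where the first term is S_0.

Check ratios: 50 / 10 = 5.0
Common ratio r = 5.
First term a = 10.
Formula: S_i = 10 * 5^i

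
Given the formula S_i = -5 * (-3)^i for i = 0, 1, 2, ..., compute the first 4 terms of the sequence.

This is a geometric sequence.
i=0: S_0 = -5 * (-3)^0 = -5
i=1: S_1 = -5 * (-3)^1 = 15
i=2: S_2 = -5 * (-3)^2 = -45
i=3: S_3 = -5 * (-3)^3 = 135
The first 4 terms are: [-5, 15, -45, 135]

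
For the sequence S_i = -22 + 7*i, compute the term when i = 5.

S_5 = -22 + 7*5 = -22 + 35 = 13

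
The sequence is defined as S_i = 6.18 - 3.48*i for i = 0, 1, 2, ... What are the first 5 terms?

This is an arithmetic sequence.
i=0: S_0 = 6.18 + -3.48*0 = 6.18
i=1: S_1 = 6.18 + -3.48*1 = 2.7
i=2: S_2 = 6.18 + -3.48*2 = -0.78
i=3: S_3 = 6.18 + -3.48*3 = -4.26
i=4: S_4 = 6.18 + -3.48*4 = -7.74
The first 5 terms are: [6.18, 2.7, -0.78, -4.26, -7.74]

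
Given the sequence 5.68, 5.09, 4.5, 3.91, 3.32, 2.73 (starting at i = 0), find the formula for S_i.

Check differences: 5.09 - 5.68 = -0.59
4.5 - 5.09 = -0.59
Common difference d = -0.59.
First term a = 5.68.
Formula: S_i = 5.68 - 0.59*i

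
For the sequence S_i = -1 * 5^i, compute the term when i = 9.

S_9 = -1 * 5^9 = -1 * 1953125 = -1953125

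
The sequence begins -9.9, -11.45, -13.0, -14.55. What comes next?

Differences: -11.45 - -9.9 = -1.55
This is an arithmetic sequence with common difference d = -1.55.
Next term = -14.55 + -1.55 = -16.1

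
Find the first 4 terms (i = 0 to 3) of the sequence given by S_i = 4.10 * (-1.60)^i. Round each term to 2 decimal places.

This is a geometric sequence.
i=0: S_0 = 4.1 * (-1.6)^0 = 4.1
i=1: S_1 = 4.1 * (-1.6)^1 = -6.56
i=2: S_2 = 4.1 * (-1.6)^2 ≈ 10.5
i=3: S_3 = 4.1 * (-1.6)^3 ≈ -16.79
The first 4 terms are: [4.1, -6.56, 10.5, -16.79]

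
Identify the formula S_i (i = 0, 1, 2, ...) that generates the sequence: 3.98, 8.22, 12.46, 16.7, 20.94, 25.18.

Check differences: 8.22 - 3.98 = 4.24
12.46 - 8.22 = 4.24
Common difference d = 4.24.
First term a = 3.98.
Formula: S_i = 3.98 + 4.24*i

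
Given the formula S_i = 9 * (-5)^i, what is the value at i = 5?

S_5 = 9 * (-5)^5 = 9 * -3125 = -28125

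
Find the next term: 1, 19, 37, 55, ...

Differences: 19 - 1 = 18
This is an arithmetic sequence with common difference d = 18.
Next term = 55 + 18 = 73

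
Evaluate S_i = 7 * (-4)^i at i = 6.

S_6 = 7 * (-4)^6 = 7 * 4096 = 28672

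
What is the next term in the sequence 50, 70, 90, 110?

Differences: 70 - 50 = 20
This is an arithmetic sequence with common difference d = 20.
Next term = 110 + 20 = 130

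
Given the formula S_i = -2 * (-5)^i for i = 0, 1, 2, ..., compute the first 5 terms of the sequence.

This is a geometric sequence.
i=0: S_0 = -2 * (-5)^0 = -2
i=1: S_1 = -2 * (-5)^1 = 10
i=2: S_2 = -2 * (-5)^2 = -50
i=3: S_3 = -2 * (-5)^3 = 250
i=4: S_4 = -2 * (-5)^4 = -1250
The first 5 terms are: [-2, 10, -50, 250, -1250]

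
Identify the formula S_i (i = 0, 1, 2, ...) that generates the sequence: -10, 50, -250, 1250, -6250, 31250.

Check ratios: 50 / -10 = -5.0
Common ratio r = -5.
First term a = -10.
Formula: S_i = -10 * (-5)^i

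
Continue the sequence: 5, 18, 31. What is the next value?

Differences: 18 - 5 = 13
This is an arithmetic sequence with common difference d = 13.
Next term = 31 + 13 = 44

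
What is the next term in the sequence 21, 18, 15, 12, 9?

Differences: 18 - 21 = -3
This is an arithmetic sequence with common difference d = -3.
Next term = 9 + -3 = 6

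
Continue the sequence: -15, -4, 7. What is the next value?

Differences: -4 - -15 = 11
This is an arithmetic sequence with common difference d = 11.
Next term = 7 + 11 = 18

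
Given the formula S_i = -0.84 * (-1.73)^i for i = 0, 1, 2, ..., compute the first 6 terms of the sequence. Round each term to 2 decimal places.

This is a geometric sequence.
i=0: S_0 = -0.84 * (-1.73)^0 = -0.84
i=1: S_1 = -0.84 * (-1.73)^1 ≈ 1.45
i=2: S_2 = -0.84 * (-1.73)^2 ≈ -2.51
i=3: S_3 = -0.84 * (-1.73)^3 ≈ 4.35
i=4: S_4 = -0.84 * (-1.73)^4 ≈ -7.52
i=5: S_5 = -0.84 * (-1.73)^5 ≈ 13.02
The first 6 terms are: [-0.84, 1.45, -2.51, 4.35, -7.52, 13.02]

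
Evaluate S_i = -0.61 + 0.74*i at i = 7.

S_7 = -0.61 + 0.74*7 = -0.61 + 5.18 = 4.57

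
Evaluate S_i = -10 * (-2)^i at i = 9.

S_9 = -10 * (-2)^9 = -10 * -512 = 5120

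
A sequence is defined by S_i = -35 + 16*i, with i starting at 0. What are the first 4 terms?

This is an arithmetic sequence.
i=0: S_0 = -35 + 16*0 = -35
i=1: S_1 = -35 + 16*1 = -19
i=2: S_2 = -35 + 16*2 = -3
i=3: S_3 = -35 + 16*3 = 13
The first 4 terms are: [-35, -19, -3, 13]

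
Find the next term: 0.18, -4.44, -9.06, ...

Differences: -4.44 - 0.18 = -4.62
This is an arithmetic sequence with common difference d = -4.62.
Next term = -9.06 + -4.62 = -13.68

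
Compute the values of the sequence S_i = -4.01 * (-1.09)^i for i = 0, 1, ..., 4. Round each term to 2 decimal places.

This is a geometric sequence.
i=0: S_0 = -4.01 * (-1.09)^0 = -4.01
i=1: S_1 = -4.01 * (-1.09)^1 ≈ 4.37
i=2: S_2 = -4.01 * (-1.09)^2 ≈ -4.76
i=3: S_3 = -4.01 * (-1.09)^3 ≈ 5.19
i=4: S_4 = -4.01 * (-1.09)^4 ≈ -5.66
The first 5 terms are: [-4.01, 4.37, -4.76, 5.19, -5.66]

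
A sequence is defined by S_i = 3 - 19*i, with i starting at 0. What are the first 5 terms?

This is an arithmetic sequence.
i=0: S_0 = 3 + -19*0 = 3
i=1: S_1 = 3 + -19*1 = -16
i=2: S_2 = 3 + -19*2 = -35
i=3: S_3 = 3 + -19*3 = -54
i=4: S_4 = 3 + -19*4 = -73
The first 5 terms are: [3, -16, -35, -54, -73]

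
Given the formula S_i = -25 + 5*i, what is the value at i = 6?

S_6 = -25 + 5*6 = -25 + 30 = 5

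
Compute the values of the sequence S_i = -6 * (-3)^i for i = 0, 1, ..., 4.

This is a geometric sequence.
i=0: S_0 = -6 * (-3)^0 = -6
i=1: S_1 = -6 * (-3)^1 = 18
i=2: S_2 = -6 * (-3)^2 = -54
i=3: S_3 = -6 * (-3)^3 = 162
i=4: S_4 = -6 * (-3)^4 = -486
The first 5 terms are: [-6, 18, -54, 162, -486]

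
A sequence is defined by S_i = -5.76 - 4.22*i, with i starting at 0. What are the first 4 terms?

This is an arithmetic sequence.
i=0: S_0 = -5.76 + -4.22*0 = -5.76
i=1: S_1 = -5.76 + -4.22*1 = -9.98
i=2: S_2 = -5.76 + -4.22*2 = -14.2
i=3: S_3 = -5.76 + -4.22*3 = -18.42
The first 4 terms are: [-5.76, -9.98, -14.2, -18.42]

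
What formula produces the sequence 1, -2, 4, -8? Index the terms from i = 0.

Check ratios: -2 / 1 = -2.0
Common ratio r = -2.
First term a = 1.
Formula: S_i = 1 * (-2)^i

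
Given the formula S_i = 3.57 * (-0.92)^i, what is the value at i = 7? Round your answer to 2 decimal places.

S_7 = 3.57 * (-0.92)^7 ≈ 3.57 * -0.5578 ≈ -1.99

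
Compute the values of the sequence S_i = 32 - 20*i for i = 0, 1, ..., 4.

This is an arithmetic sequence.
i=0: S_0 = 32 + -20*0 = 32
i=1: S_1 = 32 + -20*1 = 12
i=2: S_2 = 32 + -20*2 = -8
i=3: S_3 = 32 + -20*3 = -28
i=4: S_4 = 32 + -20*4 = -48
The first 5 terms are: [32, 12, -8, -28, -48]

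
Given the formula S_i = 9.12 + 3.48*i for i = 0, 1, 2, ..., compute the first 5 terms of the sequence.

This is an arithmetic sequence.
i=0: S_0 = 9.12 + 3.48*0 = 9.12
i=1: S_1 = 9.12 + 3.48*1 = 12.6
i=2: S_2 = 9.12 + 3.48*2 = 16.08
i=3: S_3 = 9.12 + 3.48*3 = 19.56
i=4: S_4 = 9.12 + 3.48*4 = 23.04
The first 5 terms are: [9.12, 12.6, 16.08, 19.56, 23.04]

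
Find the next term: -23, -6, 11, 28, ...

Differences: -6 - -23 = 17
This is an arithmetic sequence with common difference d = 17.
Next term = 28 + 17 = 45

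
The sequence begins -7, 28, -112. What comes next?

Ratios: 28 / -7 = -4.0
This is a geometric sequence with common ratio r = -4.
Next term = -112 * -4 = 448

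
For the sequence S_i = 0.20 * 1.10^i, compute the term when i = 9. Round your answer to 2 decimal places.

S_9 = 0.2 * 1.1^9 ≈ 0.2 * 2.3579 ≈ 0.47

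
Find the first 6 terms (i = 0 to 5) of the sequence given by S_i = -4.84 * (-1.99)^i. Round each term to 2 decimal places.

This is a geometric sequence.
i=0: S_0 = -4.84 * (-1.99)^0 = -4.84
i=1: S_1 = -4.84 * (-1.99)^1 ≈ 9.63
i=2: S_2 = -4.84 * (-1.99)^2 ≈ -19.17
i=3: S_3 = -4.84 * (-1.99)^3 ≈ 38.14
i=4: S_4 = -4.84 * (-1.99)^4 ≈ -75.9
i=5: S_5 = -4.84 * (-1.99)^5 ≈ 151.05
The first 6 terms are: [-4.84, 9.63, -19.17, 38.14, -75.9, 151.05]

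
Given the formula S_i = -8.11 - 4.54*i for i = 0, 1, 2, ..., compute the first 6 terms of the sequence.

This is an arithmetic sequence.
i=0: S_0 = -8.11 + -4.54*0 = -8.11
i=1: S_1 = -8.11 + -4.54*1 = -12.65
i=2: S_2 = -8.11 + -4.54*2 = -17.19
i=3: S_3 = -8.11 + -4.54*3 = -21.73
i=4: S_4 = -8.11 + -4.54*4 = -26.27
i=5: S_5 = -8.11 + -4.54*5 = -30.81
The first 6 terms are: [-8.11, -12.65, -17.19, -21.73, -26.27, -30.81]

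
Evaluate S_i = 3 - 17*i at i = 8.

S_8 = 3 + -17*8 = 3 + -136 = -133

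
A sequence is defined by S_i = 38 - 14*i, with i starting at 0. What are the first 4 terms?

This is an arithmetic sequence.
i=0: S_0 = 38 + -14*0 = 38
i=1: S_1 = 38 + -14*1 = 24
i=2: S_2 = 38 + -14*2 = 10
i=3: S_3 = 38 + -14*3 = -4
The first 4 terms are: [38, 24, 10, -4]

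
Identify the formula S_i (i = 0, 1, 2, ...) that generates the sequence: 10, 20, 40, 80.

Check ratios: 20 / 10 = 2.0
Common ratio r = 2.
First term a = 10.
Formula: S_i = 10 * 2^i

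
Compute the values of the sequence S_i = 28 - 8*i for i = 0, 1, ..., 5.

This is an arithmetic sequence.
i=0: S_0 = 28 + -8*0 = 28
i=1: S_1 = 28 + -8*1 = 20
i=2: S_2 = 28 + -8*2 = 12
i=3: S_3 = 28 + -8*3 = 4
i=4: S_4 = 28 + -8*4 = -4
i=5: S_5 = 28 + -8*5 = -12
The first 6 terms are: [28, 20, 12, 4, -4, -12]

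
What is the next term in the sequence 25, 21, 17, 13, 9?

Differences: 21 - 25 = -4
This is an arithmetic sequence with common difference d = -4.
Next term = 9 + -4 = 5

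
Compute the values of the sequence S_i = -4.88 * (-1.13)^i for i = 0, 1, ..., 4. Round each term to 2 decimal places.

This is a geometric sequence.
i=0: S_0 = -4.88 * (-1.13)^0 = -4.88
i=1: S_1 = -4.88 * (-1.13)^1 ≈ 5.51
i=2: S_2 = -4.88 * (-1.13)^2 ≈ -6.23
i=3: S_3 = -4.88 * (-1.13)^3 ≈ 7.04
i=4: S_4 = -4.88 * (-1.13)^4 ≈ -7.96
The first 5 terms are: [-4.88, 5.51, -6.23, 7.04, -7.96]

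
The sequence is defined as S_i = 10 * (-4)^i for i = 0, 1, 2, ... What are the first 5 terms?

This is a geometric sequence.
i=0: S_0 = 10 * (-4)^0 = 10
i=1: S_1 = 10 * (-4)^1 = -40
i=2: S_2 = 10 * (-4)^2 = 160
i=3: S_3 = 10 * (-4)^3 = -640
i=4: S_4 = 10 * (-4)^4 = 2560
The first 5 terms are: [10, -40, 160, -640, 2560]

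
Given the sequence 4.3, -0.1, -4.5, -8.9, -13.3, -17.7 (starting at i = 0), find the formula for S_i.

Check differences: -0.1 - 4.3 = -4.4
-4.5 - -0.1 = -4.4
Common difference d = -4.4.
First term a = 4.3.
Formula: S_i = 4.30 - 4.40*i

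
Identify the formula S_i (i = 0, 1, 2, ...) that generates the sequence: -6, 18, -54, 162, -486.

Check ratios: 18 / -6 = -3.0
Common ratio r = -3.
First term a = -6.
Formula: S_i = -6 * (-3)^i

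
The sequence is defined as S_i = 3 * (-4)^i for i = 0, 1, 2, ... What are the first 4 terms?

This is a geometric sequence.
i=0: S_0 = 3 * (-4)^0 = 3
i=1: S_1 = 3 * (-4)^1 = -12
i=2: S_2 = 3 * (-4)^2 = 48
i=3: S_3 = 3 * (-4)^3 = -192
The first 4 terms are: [3, -12, 48, -192]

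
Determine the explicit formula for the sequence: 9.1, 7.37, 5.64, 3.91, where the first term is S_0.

Check differences: 7.37 - 9.1 = -1.73
5.64 - 7.37 = -1.73
Common difference d = -1.73.
First term a = 9.1.
Formula: S_i = 9.10 - 1.73*i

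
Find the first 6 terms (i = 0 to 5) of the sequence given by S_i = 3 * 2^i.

This is a geometric sequence.
i=0: S_0 = 3 * 2^0 = 3
i=1: S_1 = 3 * 2^1 = 6
i=2: S_2 = 3 * 2^2 = 12
i=3: S_3 = 3 * 2^3 = 24
i=4: S_4 = 3 * 2^4 = 48
i=5: S_5 = 3 * 2^5 = 96
The first 6 terms are: [3, 6, 12, 24, 48, 96]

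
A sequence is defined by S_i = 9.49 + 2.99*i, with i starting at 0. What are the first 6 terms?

This is an arithmetic sequence.
i=0: S_0 = 9.49 + 2.99*0 = 9.49
i=1: S_1 = 9.49 + 2.99*1 = 12.48
i=2: S_2 = 9.49 + 2.99*2 = 15.47
i=3: S_3 = 9.49 + 2.99*3 = 18.46
i=4: S_4 = 9.49 + 2.99*4 = 21.45
i=5: S_5 = 9.49 + 2.99*5 = 24.44
The first 6 terms are: [9.49, 12.48, 15.47, 18.46, 21.45, 24.44]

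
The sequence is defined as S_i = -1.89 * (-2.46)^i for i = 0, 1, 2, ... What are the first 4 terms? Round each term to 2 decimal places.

This is a geometric sequence.
i=0: S_0 = -1.89 * (-2.46)^0 = -1.89
i=1: S_1 = -1.89 * (-2.46)^1 ≈ 4.65
i=2: S_2 = -1.89 * (-2.46)^2 ≈ -11.44
i=3: S_3 = -1.89 * (-2.46)^3 ≈ 28.14
The first 4 terms are: [-1.89, 4.65, -11.44, 28.14]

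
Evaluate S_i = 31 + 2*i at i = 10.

S_10 = 31 + 2*10 = 31 + 20 = 51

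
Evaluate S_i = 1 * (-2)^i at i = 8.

S_8 = 1 * (-2)^8 = 1 * 256 = 256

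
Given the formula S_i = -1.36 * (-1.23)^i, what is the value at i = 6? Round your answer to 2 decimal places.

S_6 = -1.36 * (-1.23)^6 ≈ -1.36 * 3.4628 ≈ -4.71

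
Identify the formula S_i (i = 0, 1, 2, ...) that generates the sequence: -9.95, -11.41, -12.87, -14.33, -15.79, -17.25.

Check differences: -11.41 - -9.95 = -1.46
-12.87 - -11.41 = -1.46
Common difference d = -1.46.
First term a = -9.95.
Formula: S_i = -9.95 - 1.46*i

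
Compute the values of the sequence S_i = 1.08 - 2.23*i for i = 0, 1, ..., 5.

This is an arithmetic sequence.
i=0: S_0 = 1.08 + -2.23*0 = 1.08
i=1: S_1 = 1.08 + -2.23*1 = -1.15
i=2: S_2 = 1.08 + -2.23*2 = -3.38
i=3: S_3 = 1.08 + -2.23*3 = -5.61
i=4: S_4 = 1.08 + -2.23*4 = -7.84
i=5: S_5 = 1.08 + -2.23*5 = -10.07
The first 6 terms are: [1.08, -1.15, -3.38, -5.61, -7.84, -10.07]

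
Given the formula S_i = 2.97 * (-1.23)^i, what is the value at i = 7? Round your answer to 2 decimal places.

S_7 = 2.97 * (-1.23)^7 ≈ 2.97 * -4.2593 ≈ -12.65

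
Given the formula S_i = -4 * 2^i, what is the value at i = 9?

S_9 = -4 * 2^9 = -4 * 512 = -2048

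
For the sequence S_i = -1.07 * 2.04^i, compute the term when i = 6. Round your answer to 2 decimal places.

S_6 = -1.07 * 2.04^6 ≈ -1.07 * 72.0744 ≈ -77.12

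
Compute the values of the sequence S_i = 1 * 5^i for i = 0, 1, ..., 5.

This is a geometric sequence.
i=0: S_0 = 1 * 5^0 = 1
i=1: S_1 = 1 * 5^1 = 5
i=2: S_2 = 1 * 5^2 = 25
i=3: S_3 = 1 * 5^3 = 125
i=4: S_4 = 1 * 5^4 = 625
i=5: S_5 = 1 * 5^5 = 3125
The first 6 terms are: [1, 5, 25, 125, 625, 3125]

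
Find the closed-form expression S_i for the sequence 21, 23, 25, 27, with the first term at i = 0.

Check differences: 23 - 21 = 2
25 - 23 = 2
Common difference d = 2.
First term a = 21.
Formula: S_i = 21 + 2*i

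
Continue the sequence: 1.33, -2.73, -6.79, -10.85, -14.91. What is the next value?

Differences: -2.73 - 1.33 = -4.06
This is an arithmetic sequence with common difference d = -4.06.
Next term = -14.91 + -4.06 = -18.97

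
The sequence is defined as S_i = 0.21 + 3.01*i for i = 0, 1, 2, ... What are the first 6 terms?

This is an arithmetic sequence.
i=0: S_0 = 0.21 + 3.01*0 = 0.21
i=1: S_1 = 0.21 + 3.01*1 = 3.22
i=2: S_2 = 0.21 + 3.01*2 = 6.23
i=3: S_3 = 0.21 + 3.01*3 = 9.24
i=4: S_4 = 0.21 + 3.01*4 = 12.25
i=5: S_5 = 0.21 + 3.01*5 = 15.26
The first 6 terms are: [0.21, 3.22, 6.23, 9.24, 12.25, 15.26]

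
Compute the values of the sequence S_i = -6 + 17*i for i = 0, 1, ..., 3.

This is an arithmetic sequence.
i=0: S_0 = -6 + 17*0 = -6
i=1: S_1 = -6 + 17*1 = 11
i=2: S_2 = -6 + 17*2 = 28
i=3: S_3 = -6 + 17*3 = 45
The first 4 terms are: [-6, 11, 28, 45]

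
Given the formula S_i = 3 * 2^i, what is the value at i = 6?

S_6 = 3 * 2^6 = 3 * 64 = 192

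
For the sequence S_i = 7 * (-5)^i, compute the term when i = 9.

S_9 = 7 * (-5)^9 = 7 * -1953125 = -13671875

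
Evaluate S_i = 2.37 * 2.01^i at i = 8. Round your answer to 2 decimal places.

S_8 = 2.37 * 2.01^8 ≈ 2.37 * 266.421 ≈ 631.42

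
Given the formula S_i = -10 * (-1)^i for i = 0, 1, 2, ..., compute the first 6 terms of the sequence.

This is a geometric sequence.
i=0: S_0 = -10 * (-1)^0 = -10
i=1: S_1 = -10 * (-1)^1 = 10
i=2: S_2 = -10 * (-1)^2 = -10
i=3: S_3 = -10 * (-1)^3 = 10
i=4: S_4 = -10 * (-1)^4 = -10
i=5: S_5 = -10 * (-1)^5 = 10
The first 6 terms are: [-10, 10, -10, 10, -10, 10]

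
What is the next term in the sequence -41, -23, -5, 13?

Differences: -23 - -41 = 18
This is an arithmetic sequence with common difference d = 18.
Next term = 13 + 18 = 31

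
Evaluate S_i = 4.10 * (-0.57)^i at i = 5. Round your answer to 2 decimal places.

S_5 = 4.1 * (-0.57)^5 ≈ 4.1 * -0.0602 ≈ -0.25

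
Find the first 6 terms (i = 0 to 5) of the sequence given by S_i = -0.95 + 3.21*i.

This is an arithmetic sequence.
i=0: S_0 = -0.95 + 3.21*0 = -0.95
i=1: S_1 = -0.95 + 3.21*1 = 2.26
i=2: S_2 = -0.95 + 3.21*2 = 5.47
i=3: S_3 = -0.95 + 3.21*3 = 8.68
i=4: S_4 = -0.95 + 3.21*4 = 11.89
i=5: S_5 = -0.95 + 3.21*5 = 15.1
The first 6 terms are: [-0.95, 2.26, 5.47, 8.68, 11.89, 15.1]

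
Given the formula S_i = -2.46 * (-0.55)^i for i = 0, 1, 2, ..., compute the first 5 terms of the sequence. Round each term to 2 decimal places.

This is a geometric sequence.
i=0: S_0 = -2.46 * (-0.55)^0 = -2.46
i=1: S_1 = -2.46 * (-0.55)^1 ≈ 1.35
i=2: S_2 = -2.46 * (-0.55)^2 ≈ -0.74
i=3: S_3 = -2.46 * (-0.55)^3 ≈ 0.41
i=4: S_4 = -2.46 * (-0.55)^4 ≈ -0.23
The first 5 terms are: [-2.46, 1.35, -0.74, 0.41, -0.23]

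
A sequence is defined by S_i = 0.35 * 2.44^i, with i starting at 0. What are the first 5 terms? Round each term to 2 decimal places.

This is a geometric sequence.
i=0: S_0 = 0.35 * 2.44^0 = 0.35
i=1: S_1 = 0.35 * 2.44^1 ≈ 0.85
i=2: S_2 = 0.35 * 2.44^2 ≈ 2.08
i=3: S_3 = 0.35 * 2.44^3 ≈ 5.08
i=4: S_4 = 0.35 * 2.44^4 ≈ 12.41
The first 5 terms are: [0.35, 0.85, 2.08, 5.08, 12.41]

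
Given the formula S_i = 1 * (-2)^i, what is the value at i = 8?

S_8 = 1 * (-2)^8 = 1 * 256 = 256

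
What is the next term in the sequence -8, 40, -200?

Ratios: 40 / -8 = -5.0
This is a geometric sequence with common ratio r = -5.
Next term = -200 * -5 = 1000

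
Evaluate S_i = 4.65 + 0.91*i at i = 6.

S_6 = 4.65 + 0.91*6 = 4.65 + 5.46 = 10.11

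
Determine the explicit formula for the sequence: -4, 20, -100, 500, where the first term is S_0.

Check ratios: 20 / -4 = -5.0
Common ratio r = -5.
First term a = -4.
Formula: S_i = -4 * (-5)^i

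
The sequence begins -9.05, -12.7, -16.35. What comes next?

Differences: -12.7 - -9.05 = -3.65
This is an arithmetic sequence with common difference d = -3.65.
Next term = -16.35 + -3.65 = -20.0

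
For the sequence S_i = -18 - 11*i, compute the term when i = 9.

S_9 = -18 + -11*9 = -18 + -99 = -117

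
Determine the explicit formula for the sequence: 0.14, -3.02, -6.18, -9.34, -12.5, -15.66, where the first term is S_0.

Check differences: -3.02 - 0.14 = -3.16
-6.18 - -3.02 = -3.16
Common difference d = -3.16.
First term a = 0.14.
Formula: S_i = 0.14 - 3.16*i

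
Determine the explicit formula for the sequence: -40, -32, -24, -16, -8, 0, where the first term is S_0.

Check differences: -32 - -40 = 8
-24 - -32 = 8
Common difference d = 8.
First term a = -40.
Formula: S_i = -40 + 8*i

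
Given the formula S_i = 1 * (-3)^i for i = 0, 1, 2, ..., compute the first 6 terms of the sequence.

This is a geometric sequence.
i=0: S_0 = 1 * (-3)^0 = 1
i=1: S_1 = 1 * (-3)^1 = -3
i=2: S_2 = 1 * (-3)^2 = 9
i=3: S_3 = 1 * (-3)^3 = -27
i=4: S_4 = 1 * (-3)^4 = 81
i=5: S_5 = 1 * (-3)^5 = -243
The first 6 terms are: [1, -3, 9, -27, 81, -243]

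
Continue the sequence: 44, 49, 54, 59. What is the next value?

Differences: 49 - 44 = 5
This is an arithmetic sequence with common difference d = 5.
Next term = 59 + 5 = 64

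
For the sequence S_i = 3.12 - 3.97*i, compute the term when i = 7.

S_7 = 3.12 + -3.97*7 = 3.12 + -27.79 = -24.67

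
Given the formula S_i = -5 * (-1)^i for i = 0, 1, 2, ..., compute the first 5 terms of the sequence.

This is a geometric sequence.
i=0: S_0 = -5 * (-1)^0 = -5
i=1: S_1 = -5 * (-1)^1 = 5
i=2: S_2 = -5 * (-1)^2 = -5
i=3: S_3 = -5 * (-1)^3 = 5
i=4: S_4 = -5 * (-1)^4 = -5
The first 5 terms are: [-5, 5, -5, 5, -5]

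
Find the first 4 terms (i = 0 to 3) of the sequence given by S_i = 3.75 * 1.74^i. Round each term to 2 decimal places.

This is a geometric sequence.
i=0: S_0 = 3.75 * 1.74^0 = 3.75
i=1: S_1 = 3.75 * 1.74^1 ≈ 6.53
i=2: S_2 = 3.75 * 1.74^2 ≈ 11.35
i=3: S_3 = 3.75 * 1.74^3 ≈ 19.76
The first 4 terms are: [3.75, 6.53, 11.35, 19.76]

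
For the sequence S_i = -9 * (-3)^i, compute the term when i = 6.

S_6 = -9 * (-3)^6 = -9 * 729 = -6561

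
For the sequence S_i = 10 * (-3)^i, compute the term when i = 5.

S_5 = 10 * (-3)^5 = 10 * -243 = -2430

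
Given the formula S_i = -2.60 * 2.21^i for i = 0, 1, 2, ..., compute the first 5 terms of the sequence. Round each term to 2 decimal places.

This is a geometric sequence.
i=0: S_0 = -2.6 * 2.21^0 = -2.6
i=1: S_1 = -2.6 * 2.21^1 ≈ -5.75
i=2: S_2 = -2.6 * 2.21^2 ≈ -12.7
i=3: S_3 = -2.6 * 2.21^3 ≈ -28.06
i=4: S_4 = -2.6 * 2.21^4 ≈ -62.02
The first 5 terms are: [-2.6, -5.75, -12.7, -28.06, -62.02]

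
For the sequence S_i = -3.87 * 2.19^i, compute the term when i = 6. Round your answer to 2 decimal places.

S_6 = -3.87 * 2.19^6 ≈ -3.87 * 110.3227 ≈ -426.95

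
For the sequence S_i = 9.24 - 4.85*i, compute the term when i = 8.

S_8 = 9.24 + -4.85*8 = 9.24 + -38.8 = -29.56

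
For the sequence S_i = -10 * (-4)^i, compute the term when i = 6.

S_6 = -10 * (-4)^6 = -10 * 4096 = -40960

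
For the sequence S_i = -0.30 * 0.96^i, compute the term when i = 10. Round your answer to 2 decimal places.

S_10 = -0.3 * 0.96^10 ≈ -0.3 * 0.6648 ≈ -0.2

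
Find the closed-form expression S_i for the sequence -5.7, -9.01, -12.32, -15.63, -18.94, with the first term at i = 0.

Check differences: -9.01 - -5.7 = -3.31
-12.32 - -9.01 = -3.31
Common difference d = -3.31.
First term a = -5.7.
Formula: S_i = -5.70 - 3.31*i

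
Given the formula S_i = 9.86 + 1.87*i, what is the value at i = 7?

S_7 = 9.86 + 1.87*7 = 9.86 + 13.09 = 22.95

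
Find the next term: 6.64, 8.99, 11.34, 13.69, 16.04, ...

Differences: 8.99 - 6.64 = 2.35
This is an arithmetic sequence with common difference d = 2.35.
Next term = 16.04 + 2.35 = 18.39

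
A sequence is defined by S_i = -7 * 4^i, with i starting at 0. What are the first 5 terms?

This is a geometric sequence.
i=0: S_0 = -7 * 4^0 = -7
i=1: S_1 = -7 * 4^1 = -28
i=2: S_2 = -7 * 4^2 = -112
i=3: S_3 = -7 * 4^3 = -448
i=4: S_4 = -7 * 4^4 = -1792
The first 5 terms are: [-7, -28, -112, -448, -1792]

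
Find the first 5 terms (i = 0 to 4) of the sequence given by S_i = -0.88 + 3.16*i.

This is an arithmetic sequence.
i=0: S_0 = -0.88 + 3.16*0 = -0.88
i=1: S_1 = -0.88 + 3.16*1 = 2.28
i=2: S_2 = -0.88 + 3.16*2 = 5.44
i=3: S_3 = -0.88 + 3.16*3 = 8.6
i=4: S_4 = -0.88 + 3.16*4 = 11.76
The first 5 terms are: [-0.88, 2.28, 5.44, 8.6, 11.76]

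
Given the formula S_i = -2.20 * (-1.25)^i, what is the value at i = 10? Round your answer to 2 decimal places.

S_10 = -2.2 * (-1.25)^10 ≈ -2.2 * 9.3132 ≈ -20.49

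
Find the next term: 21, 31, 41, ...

Differences: 31 - 21 = 10
This is an arithmetic sequence with common difference d = 10.
Next term = 41 + 10 = 51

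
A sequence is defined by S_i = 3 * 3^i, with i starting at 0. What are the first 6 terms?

This is a geometric sequence.
i=0: S_0 = 3 * 3^0 = 3
i=1: S_1 = 3 * 3^1 = 9
i=2: S_2 = 3 * 3^2 = 27
i=3: S_3 = 3 * 3^3 = 81
i=4: S_4 = 3 * 3^4 = 243
i=5: S_5 = 3 * 3^5 = 729
The first 6 terms are: [3, 9, 27, 81, 243, 729]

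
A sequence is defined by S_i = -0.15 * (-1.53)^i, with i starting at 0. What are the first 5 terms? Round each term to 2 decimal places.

This is a geometric sequence.
i=0: S_0 = -0.15 * (-1.53)^0 = -0.15
i=1: S_1 = -0.15 * (-1.53)^1 ≈ 0.23
i=2: S_2 = -0.15 * (-1.53)^2 ≈ -0.35
i=3: S_3 = -0.15 * (-1.53)^3 ≈ 0.54
i=4: S_4 = -0.15 * (-1.53)^4 ≈ -0.82
The first 5 terms are: [-0.15, 0.23, -0.35, 0.54, -0.82]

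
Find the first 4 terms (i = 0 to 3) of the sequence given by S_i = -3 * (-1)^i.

This is a geometric sequence.
i=0: S_0 = -3 * (-1)^0 = -3
i=1: S_1 = -3 * (-1)^1 = 3
i=2: S_2 = -3 * (-1)^2 = -3
i=3: S_3 = -3 * (-1)^3 = 3
The first 4 terms are: [-3, 3, -3, 3]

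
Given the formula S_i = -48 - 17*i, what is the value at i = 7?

S_7 = -48 + -17*7 = -48 + -119 = -167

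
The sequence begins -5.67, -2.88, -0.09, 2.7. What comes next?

Differences: -2.88 - -5.67 = 2.79
This is an arithmetic sequence with common difference d = 2.79.
Next term = 2.7 + 2.79 = 5.49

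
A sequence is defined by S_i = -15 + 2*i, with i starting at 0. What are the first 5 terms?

This is an arithmetic sequence.
i=0: S_0 = -15 + 2*0 = -15
i=1: S_1 = -15 + 2*1 = -13
i=2: S_2 = -15 + 2*2 = -11
i=3: S_3 = -15 + 2*3 = -9
i=4: S_4 = -15 + 2*4 = -7
The first 5 terms are: [-15, -13, -11, -9, -7]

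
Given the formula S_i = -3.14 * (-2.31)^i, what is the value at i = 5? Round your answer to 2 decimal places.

S_5 = -3.14 * (-2.31)^5 ≈ -3.14 * -65.7749 ≈ 206.53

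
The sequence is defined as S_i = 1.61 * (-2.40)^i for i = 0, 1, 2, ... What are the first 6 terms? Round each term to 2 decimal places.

This is a geometric sequence.
i=0: S_0 = 1.61 * (-2.4)^0 = 1.61
i=1: S_1 = 1.61 * (-2.4)^1 ≈ -3.86
i=2: S_2 = 1.61 * (-2.4)^2 ≈ 9.27
i=3: S_3 = 1.61 * (-2.4)^3 ≈ -22.26
i=4: S_4 = 1.61 * (-2.4)^4 ≈ 53.42
i=5: S_5 = 1.61 * (-2.4)^5 ≈ -128.2
The first 6 terms are: [1.61, -3.86, 9.27, -22.26, 53.42, -128.2]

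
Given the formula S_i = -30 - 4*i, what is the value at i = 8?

S_8 = -30 + -4*8 = -30 + -32 = -62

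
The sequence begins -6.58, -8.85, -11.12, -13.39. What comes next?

Differences: -8.85 - -6.58 = -2.27
This is an arithmetic sequence with common difference d = -2.27.
Next term = -13.39 + -2.27 = -15.66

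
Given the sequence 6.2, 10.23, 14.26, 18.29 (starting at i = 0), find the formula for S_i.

Check differences: 10.23 - 6.2 = 4.03
14.26 - 10.23 = 4.03
Common difference d = 4.03.
First term a = 6.2.
Formula: S_i = 6.20 + 4.03*i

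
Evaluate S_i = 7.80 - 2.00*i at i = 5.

S_5 = 7.8 + -2.0*5 = 7.8 + -10.0 = -2.2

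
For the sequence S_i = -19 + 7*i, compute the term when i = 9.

S_9 = -19 + 7*9 = -19 + 63 = 44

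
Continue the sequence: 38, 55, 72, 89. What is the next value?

Differences: 55 - 38 = 17
This is an arithmetic sequence with common difference d = 17.
Next term = 89 + 17 = 106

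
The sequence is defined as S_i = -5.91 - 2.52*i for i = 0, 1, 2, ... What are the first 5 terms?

This is an arithmetic sequence.
i=0: S_0 = -5.91 + -2.52*0 = -5.91
i=1: S_1 = -5.91 + -2.52*1 = -8.43
i=2: S_2 = -5.91 + -2.52*2 = -10.95
i=3: S_3 = -5.91 + -2.52*3 = -13.47
i=4: S_4 = -5.91 + -2.52*4 = -15.99
The first 5 terms are: [-5.91, -8.43, -10.95, -13.47, -15.99]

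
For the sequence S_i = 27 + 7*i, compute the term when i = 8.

S_8 = 27 + 7*8 = 27 + 56 = 83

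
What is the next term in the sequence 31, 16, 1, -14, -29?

Differences: 16 - 31 = -15
This is an arithmetic sequence with common difference d = -15.
Next term = -29 + -15 = -44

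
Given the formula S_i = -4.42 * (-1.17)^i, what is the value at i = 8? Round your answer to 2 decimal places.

S_8 = -4.42 * (-1.17)^8 ≈ -4.42 * 3.5115 ≈ -15.52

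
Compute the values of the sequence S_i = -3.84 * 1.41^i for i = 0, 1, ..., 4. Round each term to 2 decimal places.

This is a geometric sequence.
i=0: S_0 = -3.84 * 1.41^0 = -3.84
i=1: S_1 = -3.84 * 1.41^1 ≈ -5.41
i=2: S_2 = -3.84 * 1.41^2 ≈ -7.63
i=3: S_3 = -3.84 * 1.41^3 ≈ -10.76
i=4: S_4 = -3.84 * 1.41^4 ≈ -15.18
The first 5 terms are: [-3.84, -5.41, -7.63, -10.76, -15.18]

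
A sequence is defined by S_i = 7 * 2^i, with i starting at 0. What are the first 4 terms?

This is a geometric sequence.
i=0: S_0 = 7 * 2^0 = 7
i=1: S_1 = 7 * 2^1 = 14
i=2: S_2 = 7 * 2^2 = 28
i=3: S_3 = 7 * 2^3 = 56
The first 4 terms are: [7, 14, 28, 56]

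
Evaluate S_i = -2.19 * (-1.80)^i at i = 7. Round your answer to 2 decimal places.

S_7 = -2.19 * (-1.8)^7 ≈ -2.19 * -61.222 ≈ 134.08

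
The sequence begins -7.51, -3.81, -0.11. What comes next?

Differences: -3.81 - -7.51 = 3.7
This is an arithmetic sequence with common difference d = 3.7.
Next term = -0.11 + 3.7 = 3.59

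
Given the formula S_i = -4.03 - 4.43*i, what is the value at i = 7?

S_7 = -4.03 + -4.43*7 = -4.03 + -31.01 = -35.04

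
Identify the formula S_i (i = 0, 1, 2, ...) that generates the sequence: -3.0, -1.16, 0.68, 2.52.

Check differences: -1.16 - -3.0 = 1.84
0.68 - -1.16 = 1.84
Common difference d = 1.84.
First term a = -3.0.
Formula: S_i = -3.00 + 1.84*i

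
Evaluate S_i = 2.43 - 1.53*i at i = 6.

S_6 = 2.43 + -1.53*6 = 2.43 + -9.18 = -6.75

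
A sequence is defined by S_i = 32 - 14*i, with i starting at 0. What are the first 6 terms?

This is an arithmetic sequence.
i=0: S_0 = 32 + -14*0 = 32
i=1: S_1 = 32 + -14*1 = 18
i=2: S_2 = 32 + -14*2 = 4
i=3: S_3 = 32 + -14*3 = -10
i=4: S_4 = 32 + -14*4 = -24
i=5: S_5 = 32 + -14*5 = -38
The first 6 terms are: [32, 18, 4, -10, -24, -38]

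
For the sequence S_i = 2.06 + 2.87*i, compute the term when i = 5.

S_5 = 2.06 + 2.87*5 = 2.06 + 14.35 = 16.41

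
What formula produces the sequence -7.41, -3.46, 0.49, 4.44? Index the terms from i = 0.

Check differences: -3.46 - -7.41 = 3.95
0.49 - -3.46 = 3.95
Common difference d = 3.95.
First term a = -7.41.
Formula: S_i = -7.41 + 3.95*i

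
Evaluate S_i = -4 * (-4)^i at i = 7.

S_7 = -4 * (-4)^7 = -4 * -16384 = 65536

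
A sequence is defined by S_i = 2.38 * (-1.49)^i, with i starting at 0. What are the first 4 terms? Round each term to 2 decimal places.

This is a geometric sequence.
i=0: S_0 = 2.38 * (-1.49)^0 = 2.38
i=1: S_1 = 2.38 * (-1.49)^1 ≈ -3.55
i=2: S_2 = 2.38 * (-1.49)^2 ≈ 5.28
i=3: S_3 = 2.38 * (-1.49)^3 ≈ -7.87
The first 4 terms are: [2.38, -3.55, 5.28, -7.87]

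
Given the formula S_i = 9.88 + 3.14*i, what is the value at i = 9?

S_9 = 9.88 + 3.14*9 = 9.88 + 28.26 = 38.14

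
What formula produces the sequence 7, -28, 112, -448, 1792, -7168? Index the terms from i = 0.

Check ratios: -28 / 7 = -4.0
Common ratio r = -4.
First term a = 7.
Formula: S_i = 7 * (-4)^i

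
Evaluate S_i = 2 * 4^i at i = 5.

S_5 = 2 * 4^5 = 2 * 1024 = 2048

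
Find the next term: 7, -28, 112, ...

Ratios: -28 / 7 = -4.0
This is a geometric sequence with common ratio r = -4.
Next term = 112 * -4 = -448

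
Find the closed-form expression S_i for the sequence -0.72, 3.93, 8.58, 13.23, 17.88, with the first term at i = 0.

Check differences: 3.93 - -0.72 = 4.65
8.58 - 3.93 = 4.65
Common difference d = 4.65.
First term a = -0.72.
Formula: S_i = -0.72 + 4.65*i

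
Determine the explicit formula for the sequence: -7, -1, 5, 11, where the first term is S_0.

Check differences: -1 - -7 = 6
5 - -1 = 6
Common difference d = 6.
First term a = -7.
Formula: S_i = -7 + 6*i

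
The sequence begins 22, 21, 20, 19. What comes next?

Differences: 21 - 22 = -1
This is an arithmetic sequence with common difference d = -1.
Next term = 19 + -1 = 18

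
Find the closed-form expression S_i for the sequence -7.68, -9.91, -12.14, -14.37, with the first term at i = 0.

Check differences: -9.91 - -7.68 = -2.23
-12.14 - -9.91 = -2.23
Common difference d = -2.23.
First term a = -7.68.
Formula: S_i = -7.68 - 2.23*i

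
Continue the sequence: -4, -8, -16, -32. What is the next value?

Ratios: -8 / -4 = 2.0
This is a geometric sequence with common ratio r = 2.
Next term = -32 * 2 = -64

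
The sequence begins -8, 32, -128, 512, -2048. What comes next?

Ratios: 32 / -8 = -4.0
This is a geometric sequence with common ratio r = -4.
Next term = -2048 * -4 = 8192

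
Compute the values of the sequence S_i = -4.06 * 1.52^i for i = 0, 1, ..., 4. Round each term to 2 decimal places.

This is a geometric sequence.
i=0: S_0 = -4.06 * 1.52^0 = -4.06
i=1: S_1 = -4.06 * 1.52^1 ≈ -6.17
i=2: S_2 = -4.06 * 1.52^2 ≈ -9.38
i=3: S_3 = -4.06 * 1.52^3 ≈ -14.26
i=4: S_4 = -4.06 * 1.52^4 ≈ -21.67
The first 5 terms are: [-4.06, -6.17, -9.38, -14.26, -21.67]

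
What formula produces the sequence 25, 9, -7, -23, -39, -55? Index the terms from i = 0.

Check differences: 9 - 25 = -16
-7 - 9 = -16
Common difference d = -16.
First term a = 25.
Formula: S_i = 25 - 16*i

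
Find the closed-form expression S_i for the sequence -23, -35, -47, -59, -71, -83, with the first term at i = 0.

Check differences: -35 - -23 = -12
-47 - -35 = -12
Common difference d = -12.
First term a = -23.
Formula: S_i = -23 - 12*i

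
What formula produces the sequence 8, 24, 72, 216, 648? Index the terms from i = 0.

Check ratios: 24 / 8 = 3.0
Common ratio r = 3.
First term a = 8.
Formula: S_i = 8 * 3^i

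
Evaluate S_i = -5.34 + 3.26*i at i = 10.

S_10 = -5.34 + 3.26*10 = -5.34 + 32.6 = 27.26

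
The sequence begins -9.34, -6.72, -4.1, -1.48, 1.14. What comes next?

Differences: -6.72 - -9.34 = 2.62
This is an arithmetic sequence with common difference d = 2.62.
Next term = 1.14 + 2.62 = 3.76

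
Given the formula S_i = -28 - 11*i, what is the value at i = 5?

S_5 = -28 + -11*5 = -28 + -55 = -83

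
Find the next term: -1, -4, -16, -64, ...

Ratios: -4 / -1 = 4.0
This is a geometric sequence with common ratio r = 4.
Next term = -64 * 4 = -256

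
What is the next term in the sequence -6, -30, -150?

Ratios: -30 / -6 = 5.0
This is a geometric sequence with common ratio r = 5.
Next term = -150 * 5 = -750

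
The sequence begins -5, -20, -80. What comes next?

Ratios: -20 / -5 = 4.0
This is a geometric sequence with common ratio r = 4.
Next term = -80 * 4 = -320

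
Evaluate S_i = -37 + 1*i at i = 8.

S_8 = -37 + 1*8 = -37 + 8 = -29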